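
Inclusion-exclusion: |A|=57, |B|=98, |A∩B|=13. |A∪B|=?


|A ∪ B| = |A| + |B| - |A ∩ B|
= 57 + 98 - 13
= 142

|A ∪ B| = 142


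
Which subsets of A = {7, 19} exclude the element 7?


A subset of A that omits 7 is a subset of A \ {7}, so there are 2^(n-1) = 2^1 = 2 of them.
Subsets excluding 7: ∅, {19}

Subsets excluding 7 (2 total): ∅, {19}


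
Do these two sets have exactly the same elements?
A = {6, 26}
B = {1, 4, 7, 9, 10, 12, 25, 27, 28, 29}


Two sets are equal iff they have exactly the same elements.
A = {6, 26}
B = {1, 4, 7, 9, 10, 12, 25, 27, 28, 29}
Differences: {1, 4, 6, 7, 9, 10, 12, 25, 26, 27, 28, 29}
A ≠ B

No, A ≠ B


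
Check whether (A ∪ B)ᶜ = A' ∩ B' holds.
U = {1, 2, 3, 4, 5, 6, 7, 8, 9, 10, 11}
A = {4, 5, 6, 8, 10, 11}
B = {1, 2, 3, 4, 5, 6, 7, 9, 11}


LHS: A ∪ B = {1, 2, 3, 4, 5, 6, 7, 8, 9, 10, 11}
(A ∪ B)' = U \ (A ∪ B) = ∅
A' = {1, 2, 3, 7, 9}, B' = {8, 10}
Claimed RHS: A' ∩ B' = ∅
Identity is VALID: LHS = RHS = ∅ ✓

Identity is valid. (A ∪ B)' = A' ∩ B' = ∅


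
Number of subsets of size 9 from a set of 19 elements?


C(n,k) = n! / (k!(n-k)!)
C(19,9) = 19! / (9!10!)
= 92378

C(19,9) = 92378


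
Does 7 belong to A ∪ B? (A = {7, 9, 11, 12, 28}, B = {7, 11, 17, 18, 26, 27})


A = {7, 9, 11, 12, 28}, B = {7, 11, 17, 18, 26, 27}
A ∪ B = all elements in A or B
A ∪ B = {7, 9, 11, 12, 17, 18, 26, 27, 28}
Checking if 7 ∈ A ∪ B
7 is in A ∪ B → True

7 ∈ A ∪ B


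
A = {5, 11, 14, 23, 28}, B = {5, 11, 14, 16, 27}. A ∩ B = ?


A ∩ B = elements in both A and B
A = {5, 11, 14, 23, 28}
B = {5, 11, 14, 16, 27}
A ∩ B = {5, 11, 14}

A ∩ B = {5, 11, 14}


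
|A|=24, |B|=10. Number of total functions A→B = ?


Each of |A| = 24 inputs maps to any of |B| = 10 outputs.
# functions = |B|^|A| = 10^24
= 1000000000000000000000000

Number of functions = 1000000000000000000000000


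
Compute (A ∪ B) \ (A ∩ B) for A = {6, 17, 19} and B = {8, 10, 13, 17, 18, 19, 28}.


A △ B = (A \ B) ∪ (B \ A) = elements in exactly one of A or B
A \ B = {6}
B \ A = {8, 10, 13, 18, 28}
A △ B = {6, 8, 10, 13, 18, 28}

A △ B = {6, 8, 10, 13, 18, 28}


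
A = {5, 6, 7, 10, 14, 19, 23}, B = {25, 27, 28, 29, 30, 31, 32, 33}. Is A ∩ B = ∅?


Disjoint means A ∩ B = ∅.
A ∩ B = ∅
A ∩ B = ∅, so A and B are disjoint.

Yes, A and B are disjoint


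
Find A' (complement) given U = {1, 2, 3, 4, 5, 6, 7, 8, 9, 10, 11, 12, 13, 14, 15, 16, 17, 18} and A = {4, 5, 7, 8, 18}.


Aᶜ = U \ A = elements in U but not in A
U = {1, 2, 3, 4, 5, 6, 7, 8, 9, 10, 11, 12, 13, 14, 15, 16, 17, 18}
A = {4, 5, 7, 8, 18}
Aᶜ = {1, 2, 3, 6, 9, 10, 11, 12, 13, 14, 15, 16, 17}

Aᶜ = {1, 2, 3, 6, 9, 10, 11, 12, 13, 14, 15, 16, 17}


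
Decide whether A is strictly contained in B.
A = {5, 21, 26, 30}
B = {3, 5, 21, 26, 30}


A ⊂ B requires: A ⊆ B AND A ≠ B.
A ⊆ B? Yes
A = B? No
A ⊂ B: Yes (A is a proper subset of B)

Yes, A ⊂ B


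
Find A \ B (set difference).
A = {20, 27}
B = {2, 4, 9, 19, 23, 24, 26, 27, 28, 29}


A \ B = elements in A but not in B
A = {20, 27}
B = {2, 4, 9, 19, 23, 24, 26, 27, 28, 29}
Remove from A any elements in B
A \ B = {20}

A \ B = {20}


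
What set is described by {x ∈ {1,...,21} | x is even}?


Checking each candidate:
Condition: even numbers in {1,...,21}
Result = {2, 4, 6, 8, 10, 12, 14, 16, 18, 20}

{2, 4, 6, 8, 10, 12, 14, 16, 18, 20}


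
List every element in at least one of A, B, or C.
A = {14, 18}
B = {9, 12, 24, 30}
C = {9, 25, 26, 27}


A ∪ B = {9, 12, 14, 18, 24, 30}
(A ∪ B) ∪ C = {9, 12, 14, 18, 24, 25, 26, 27, 30}

A ∪ B ∪ C = {9, 12, 14, 18, 24, 25, 26, 27, 30}


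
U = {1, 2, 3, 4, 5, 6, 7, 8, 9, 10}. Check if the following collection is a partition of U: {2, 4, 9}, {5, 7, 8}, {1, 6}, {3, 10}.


A partition requires: (1) non-empty parts, (2) pairwise disjoint, (3) union = U
Parts: {2, 4, 9}, {5, 7, 8}, {1, 6}, {3, 10}
Union of parts: {1, 2, 3, 4, 5, 6, 7, 8, 9, 10}
U = {1, 2, 3, 4, 5, 6, 7, 8, 9, 10}
All non-empty? True
Pairwise disjoint? True
Covers U? True

Yes, valid partition


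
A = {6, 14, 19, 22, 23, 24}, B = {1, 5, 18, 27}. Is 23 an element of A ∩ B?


A = {6, 14, 19, 22, 23, 24}, B = {1, 5, 18, 27}
A ∩ B = elements in both A and B
A ∩ B = ∅
Checking if 23 ∈ A ∩ B
23 is not in A ∩ B → False

23 ∉ A ∩ B


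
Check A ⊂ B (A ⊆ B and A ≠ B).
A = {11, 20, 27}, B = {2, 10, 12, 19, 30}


A ⊂ B requires: A ⊆ B AND A ≠ B.
A ⊆ B? No
A ⊄ B, so A is not a proper subset.

No, A is not a proper subset of B


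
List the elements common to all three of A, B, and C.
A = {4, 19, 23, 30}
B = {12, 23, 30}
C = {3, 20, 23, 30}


A ∩ B = {23, 30}
(A ∩ B) ∩ C = {23, 30}

A ∩ B ∩ C = {23, 30}


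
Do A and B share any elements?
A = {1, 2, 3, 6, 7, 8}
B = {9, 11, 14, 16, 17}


Disjoint means A ∩ B = ∅.
A ∩ B = ∅
A ∩ B = ∅, so A and B are disjoint.

No — A and B share no elements (A ∩ B = ∅), so they are disjoint


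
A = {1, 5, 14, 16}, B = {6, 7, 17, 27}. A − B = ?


A \ B = elements in A but not in B
A = {1, 5, 14, 16}
B = {6, 7, 17, 27}
Remove from A any elements in B
A \ B = {1, 5, 14, 16}

A \ B = {1, 5, 14, 16}


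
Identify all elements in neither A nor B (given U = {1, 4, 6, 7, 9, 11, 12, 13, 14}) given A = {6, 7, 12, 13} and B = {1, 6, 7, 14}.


A = {6, 7, 12, 13}
B = {1, 6, 7, 14}
Region: in neither A nor B (given U = {1, 4, 6, 7, 9, 11, 12, 13, 14})
Elements: {4, 9, 11}

Elements in neither A nor B (given U = {1, 4, 6, 7, 9, 11, 12, 13, 14}): {4, 9, 11}


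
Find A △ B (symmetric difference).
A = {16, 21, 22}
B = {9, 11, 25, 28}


A △ B = (A \ B) ∪ (B \ A) = elements in exactly one of A or B
A \ B = {16, 21, 22}
B \ A = {9, 11, 25, 28}
A △ B = {9, 11, 16, 21, 22, 25, 28}

A △ B = {9, 11, 16, 21, 22, 25, 28}


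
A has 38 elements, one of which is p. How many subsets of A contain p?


Subsets of A containing p correspond to subsets of A \ {p}, which has 37 elements.
Count = 2^(n-1) = 2^37
= 137438953472

Number of subsets containing p = 137438953472


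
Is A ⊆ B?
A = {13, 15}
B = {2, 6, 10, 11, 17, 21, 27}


A ⊆ B means every element of A is in B.
Elements in A not in B: {13, 15}
So A ⊄ B.

No, A ⊄ B


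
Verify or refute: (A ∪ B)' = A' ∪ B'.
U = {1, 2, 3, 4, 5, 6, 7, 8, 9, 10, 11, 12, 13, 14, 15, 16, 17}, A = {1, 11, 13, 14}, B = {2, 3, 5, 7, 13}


LHS: A ∪ B = {1, 2, 3, 5, 7, 11, 13, 14}
(A ∪ B)' = U \ (A ∪ B) = {4, 6, 8, 9, 10, 12, 15, 16, 17}
A' = {2, 3, 4, 5, 6, 7, 8, 9, 10, 12, 15, 16, 17}, B' = {1, 4, 6, 8, 9, 10, 11, 12, 14, 15, 16, 17}
Claimed RHS: A' ∪ B' = {1, 2, 3, 4, 5, 6, 7, 8, 9, 10, 11, 12, 14, 15, 16, 17}
Identity is INVALID: LHS = {4, 6, 8, 9, 10, 12, 15, 16, 17} but the RHS claimed here equals {1, 2, 3, 4, 5, 6, 7, 8, 9, 10, 11, 12, 14, 15, 16, 17}. The correct form is (A ∪ B)' = A' ∩ B'.

Identity is invalid: (A ∪ B)' = {4, 6, 8, 9, 10, 12, 15, 16, 17} but A' ∪ B' = {1, 2, 3, 4, 5, 6, 7, 8, 9, 10, 11, 12, 14, 15, 16, 17}. The correct De Morgan law is (A ∪ B)' = A' ∩ B'.


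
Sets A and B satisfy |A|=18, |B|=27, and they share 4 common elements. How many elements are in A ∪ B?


|A ∪ B| = |A| + |B| - |A ∩ B|
= 18 + 27 - 4
= 41

|A ∪ B| = 41


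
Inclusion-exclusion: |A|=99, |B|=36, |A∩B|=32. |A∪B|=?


|A ∪ B| = |A| + |B| - |A ∩ B|
= 99 + 36 - 32
= 103

|A ∪ B| = 103


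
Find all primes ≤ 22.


Checking each candidate:
Condition: primes ≤ 22
Result = {2, 3, 5, 7, 11, 13, 17, 19}

{2, 3, 5, 7, 11, 13, 17, 19}


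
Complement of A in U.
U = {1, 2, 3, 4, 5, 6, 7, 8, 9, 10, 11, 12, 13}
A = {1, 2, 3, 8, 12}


Aᶜ = U \ A = elements in U but not in A
U = {1, 2, 3, 4, 5, 6, 7, 8, 9, 10, 11, 12, 13}
A = {1, 2, 3, 8, 12}
Aᶜ = {4, 5, 6, 7, 9, 10, 11, 13}

Aᶜ = {4, 5, 6, 7, 9, 10, 11, 13}


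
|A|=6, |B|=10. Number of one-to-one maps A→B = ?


An injection sends each of |A| = 6 inputs to a distinct output in B.
# injections = |B|·(|B|-1)·…·(|B|-|A|+1) = 10! / (10 - 6)!
= 10 × 9 × 8 × 7 × 6 × 5
= 151200

Number of injections = 151200


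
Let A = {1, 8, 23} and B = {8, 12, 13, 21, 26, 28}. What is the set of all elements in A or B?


A ∪ B = all elements in A or B (or both)
A = {1, 8, 23}
B = {8, 12, 13, 21, 26, 28}
A ∪ B = {1, 8, 12, 13, 21, 23, 26, 28}

A ∪ B = {1, 8, 12, 13, 21, 23, 26, 28}


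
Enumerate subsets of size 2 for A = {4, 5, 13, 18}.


|A| = 4, so A has C(4,2) = 6 subsets of size 2.
Enumerate by choosing 2 elements from A at a time:
{4, 5}, {4, 13}, {4, 18}, {5, 13}, {5, 18}, {13, 18}

2-element subsets (6 total): {4, 5}, {4, 13}, {4, 18}, {5, 13}, {5, 18}, {13, 18}


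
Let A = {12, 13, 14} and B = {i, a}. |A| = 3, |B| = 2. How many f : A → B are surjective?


n = |A| = 3, k = |B| = 2. Surjections via inclusion-exclusion:
S(n,k) = Σ(-1)^i × C(k,i) × (k-i)^n, i=0 to k
i=0: (-1)^0×C(2,0)×2^3 = 8
i=1: (-1)^1×C(2,1)×1^3 = -2
i=2: (-1)^2×C(2,2)×0^3 = 0
Total = 6

Number of surjections = 6


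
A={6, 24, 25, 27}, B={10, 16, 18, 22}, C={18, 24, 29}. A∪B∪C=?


A ∪ B = {6, 10, 16, 18, 22, 24, 25, 27}
(A ∪ B) ∪ C = {6, 10, 16, 18, 22, 24, 25, 27, 29}

A ∪ B ∪ C = {6, 10, 16, 18, 22, 24, 25, 27, 29}


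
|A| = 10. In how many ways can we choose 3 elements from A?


C(n,k) = n! / (k!(n-k)!)
C(10,3) = 10! / (3!7!)
= 120

C(10,3) = 120


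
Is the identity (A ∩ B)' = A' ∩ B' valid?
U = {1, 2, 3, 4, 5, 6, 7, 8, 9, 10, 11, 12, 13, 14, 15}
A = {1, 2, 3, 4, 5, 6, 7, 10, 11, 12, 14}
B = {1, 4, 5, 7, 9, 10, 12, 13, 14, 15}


LHS: A ∩ B = {1, 4, 5, 7, 10, 12, 14}
(A ∩ B)' = U \ (A ∩ B) = {2, 3, 6, 8, 9, 11, 13, 15}
A' = {8, 9, 13, 15}, B' = {2, 3, 6, 8, 11}
Claimed RHS: A' ∩ B' = {8}
Identity is INVALID: LHS = {2, 3, 6, 8, 9, 11, 13, 15} but the RHS claimed here equals {8}. The correct form is (A ∩ B)' = A' ∪ B'.

Identity is invalid: (A ∩ B)' = {2, 3, 6, 8, 9, 11, 13, 15} but A' ∩ B' = {8}. The correct De Morgan law is (A ∩ B)' = A' ∪ B'.


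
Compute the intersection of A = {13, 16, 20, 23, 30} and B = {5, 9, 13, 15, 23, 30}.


A ∩ B = elements in both A and B
A = {13, 16, 20, 23, 30}
B = {5, 9, 13, 15, 23, 30}
A ∩ B = {13, 23, 30}

A ∩ B = {13, 23, 30}


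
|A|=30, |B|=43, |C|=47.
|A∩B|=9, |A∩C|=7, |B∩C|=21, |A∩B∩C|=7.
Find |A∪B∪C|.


|A∪B∪C| = |A|+|B|+|C| - |A∩B|-|A∩C|-|B∩C| + |A∩B∩C|
= 30+43+47 - 9-7-21 + 7
= 120 - 37 + 7
= 90

|A ∪ B ∪ C| = 90


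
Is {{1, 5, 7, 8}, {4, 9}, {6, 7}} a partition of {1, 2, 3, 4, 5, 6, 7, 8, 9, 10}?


A partition requires: (1) non-empty parts, (2) pairwise disjoint, (3) union = U
Parts: {1, 5, 7, 8}, {4, 9}, {6, 7}
Union of parts: {1, 4, 5, 6, 7, 8, 9}
U = {1, 2, 3, 4, 5, 6, 7, 8, 9, 10}
All non-empty? True
Pairwise disjoint? False
Covers U? False

No, not a valid partition


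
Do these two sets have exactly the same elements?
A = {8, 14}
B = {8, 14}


Two sets are equal iff they have exactly the same elements.
A = {8, 14}
B = {8, 14}
Same elements → A = B

Yes, A = B


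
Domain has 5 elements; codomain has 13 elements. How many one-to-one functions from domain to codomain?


An injection sends each of |A| = 5 inputs to a distinct output in B.
# injections = |B|·(|B|-1)·…·(|B|-|A|+1) = 13! / (13 - 5)!
= 13 × 12 × 11 × 10 × 9
= 154440

Number of injections = 154440


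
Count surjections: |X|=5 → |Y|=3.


n = |X| = 5, k = |Y| = 3. Surjections via inclusion-exclusion:
S(n,k) = Σ(-1)^i × C(k,i) × (k-i)^n, i=0 to k
i=0: (-1)^0×C(3,0)×3^5 = 243
i=1: (-1)^1×C(3,1)×2^5 = -96
i=2: (-1)^2×C(3,2)×1^5 = 3
i=3: (-1)^3×C(3,3)×0^5 = 0
Total = 150

Number of surjections = 150


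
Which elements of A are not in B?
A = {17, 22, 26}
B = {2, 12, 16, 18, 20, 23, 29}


A \ B = elements in A but not in B
A = {17, 22, 26}
B = {2, 12, 16, 18, 20, 23, 29}
Remove from A any elements in B
A \ B = {17, 22, 26}

A \ B = {17, 22, 26}


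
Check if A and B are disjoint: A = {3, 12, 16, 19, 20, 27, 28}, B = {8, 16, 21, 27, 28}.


Disjoint means A ∩ B = ∅.
A ∩ B = {16, 27, 28}
A ∩ B ≠ ∅, so A and B are NOT disjoint.

No, A and B are not disjoint (A ∩ B = {16, 27, 28})


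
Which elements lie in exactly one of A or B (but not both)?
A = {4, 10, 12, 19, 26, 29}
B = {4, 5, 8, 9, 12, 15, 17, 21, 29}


A △ B = (A \ B) ∪ (B \ A) = elements in exactly one of A or B
A \ B = {10, 19, 26}
B \ A = {5, 8, 9, 15, 17, 21}
A △ B = {5, 8, 9, 10, 15, 17, 19, 21, 26}

A △ B = {5, 8, 9, 10, 15, 17, 19, 21, 26}


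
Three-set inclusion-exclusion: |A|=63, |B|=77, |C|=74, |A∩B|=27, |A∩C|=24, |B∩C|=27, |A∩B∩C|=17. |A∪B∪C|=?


|A∪B∪C| = |A|+|B|+|C| - |A∩B|-|A∩C|-|B∩C| + |A∩B∩C|
= 63+77+74 - 27-24-27 + 17
= 214 - 78 + 17
= 153

|A ∪ B ∪ C| = 153


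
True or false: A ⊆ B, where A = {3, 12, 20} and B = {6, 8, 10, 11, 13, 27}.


A ⊆ B means every element of A is in B.
Elements in A not in B: {3, 12, 20}
So A ⊄ B.

No, A ⊄ B


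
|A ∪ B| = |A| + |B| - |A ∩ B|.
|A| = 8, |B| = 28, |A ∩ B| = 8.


|A ∪ B| = |A| + |B| - |A ∩ B|
= 8 + 28 - 8
= 28

|A ∪ B| = 28


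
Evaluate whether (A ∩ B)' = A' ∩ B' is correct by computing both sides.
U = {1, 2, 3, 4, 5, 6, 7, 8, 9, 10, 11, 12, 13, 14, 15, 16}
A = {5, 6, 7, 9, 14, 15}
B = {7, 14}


LHS: A ∩ B = {7, 14}
(A ∩ B)' = U \ (A ∩ B) = {1, 2, 3, 4, 5, 6, 8, 9, 10, 11, 12, 13, 15, 16}
A' = {1, 2, 3, 4, 8, 10, 11, 12, 13, 16}, B' = {1, 2, 3, 4, 5, 6, 8, 9, 10, 11, 12, 13, 15, 16}
Claimed RHS: A' ∩ B' = {1, 2, 3, 4, 8, 10, 11, 12, 13, 16}
Identity is INVALID: LHS = {1, 2, 3, 4, 5, 6, 8, 9, 10, 11, 12, 13, 15, 16} but the RHS claimed here equals {1, 2, 3, 4, 8, 10, 11, 12, 13, 16}. The correct form is (A ∩ B)' = A' ∪ B'.

Identity is invalid: (A ∩ B)' = {1, 2, 3, 4, 5, 6, 8, 9, 10, 11, 12, 13, 15, 16} but A' ∩ B' = {1, 2, 3, 4, 8, 10, 11, 12, 13, 16}. The correct De Morgan law is (A ∩ B)' = A' ∪ B'.


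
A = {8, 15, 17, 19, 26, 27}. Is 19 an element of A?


A = {8, 15, 17, 19, 26, 27}
Checking if 19 is in A
19 is in A → True

19 ∈ A


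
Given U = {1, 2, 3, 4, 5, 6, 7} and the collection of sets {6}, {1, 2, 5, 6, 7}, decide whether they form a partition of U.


A partition requires: (1) non-empty parts, (2) pairwise disjoint, (3) union = U
Parts: {6}, {1, 2, 5, 6, 7}
Union of parts: {1, 2, 5, 6, 7}
U = {1, 2, 3, 4, 5, 6, 7}
All non-empty? True
Pairwise disjoint? False
Covers U? False

No, not a valid partition


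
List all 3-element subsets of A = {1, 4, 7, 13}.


|A| = 4, so A has C(4,3) = 4 subsets of size 3.
Enumerate by choosing 3 elements from A at a time:
{1, 4, 7}, {1, 4, 13}, {1, 7, 13}, {4, 7, 13}

3-element subsets (4 total): {1, 4, 7}, {1, 4, 13}, {1, 7, 13}, {4, 7, 13}


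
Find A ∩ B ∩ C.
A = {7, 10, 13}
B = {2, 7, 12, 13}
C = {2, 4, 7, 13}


A ∩ B = {7, 13}
(A ∩ B) ∩ C = {7, 13}

A ∩ B ∩ C = {7, 13}


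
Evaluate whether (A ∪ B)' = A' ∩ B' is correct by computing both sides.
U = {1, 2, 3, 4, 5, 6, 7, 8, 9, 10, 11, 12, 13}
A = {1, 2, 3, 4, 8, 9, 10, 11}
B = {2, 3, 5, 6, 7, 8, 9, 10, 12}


LHS: A ∪ B = {1, 2, 3, 4, 5, 6, 7, 8, 9, 10, 11, 12}
(A ∪ B)' = U \ (A ∪ B) = {13}
A' = {5, 6, 7, 12, 13}, B' = {1, 4, 11, 13}
Claimed RHS: A' ∩ B' = {13}
Identity is VALID: LHS = RHS = {13} ✓

Identity is valid. (A ∪ B)' = A' ∩ B' = {13}


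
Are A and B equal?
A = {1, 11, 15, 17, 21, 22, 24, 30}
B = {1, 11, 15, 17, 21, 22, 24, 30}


Two sets are equal iff they have exactly the same elements.
A = {1, 11, 15, 17, 21, 22, 24, 30}
B = {1, 11, 15, 17, 21, 22, 24, 30}
Same elements → A = B

Yes, A = B


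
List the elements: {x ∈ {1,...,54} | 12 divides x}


Checking each candidate:
Condition: multiples of 12 in {1,...,54}
Result = {12, 24, 36, 48}

{12, 24, 36, 48}


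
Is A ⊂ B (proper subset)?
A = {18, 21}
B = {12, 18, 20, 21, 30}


A ⊂ B requires: A ⊆ B AND A ≠ B.
A ⊆ B? Yes
A = B? No
A ⊂ B: Yes (A is a proper subset of B)

Yes, A ⊂ B


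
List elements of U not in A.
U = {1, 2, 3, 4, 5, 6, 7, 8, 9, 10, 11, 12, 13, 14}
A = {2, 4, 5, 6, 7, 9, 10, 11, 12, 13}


Aᶜ = U \ A = elements in U but not in A
U = {1, 2, 3, 4, 5, 6, 7, 8, 9, 10, 11, 12, 13, 14}
A = {2, 4, 5, 6, 7, 9, 10, 11, 12, 13}
Aᶜ = {1, 3, 8, 14}

Aᶜ = {1, 3, 8, 14}


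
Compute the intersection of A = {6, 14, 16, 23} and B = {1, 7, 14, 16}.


A ∩ B = elements in both A and B
A = {6, 14, 16, 23}
B = {1, 7, 14, 16}
A ∩ B = {14, 16}

A ∩ B = {14, 16}


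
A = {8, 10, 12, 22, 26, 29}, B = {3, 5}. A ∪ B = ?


A ∪ B = all elements in A or B (or both)
A = {8, 10, 12, 22, 26, 29}
B = {3, 5}
A ∪ B = {3, 5, 8, 10, 12, 22, 26, 29}

A ∪ B = {3, 5, 8, 10, 12, 22, 26, 29}


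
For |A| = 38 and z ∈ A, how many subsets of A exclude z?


Subsets of A avoiding z are subsets of A \ {z}, which has 37 elements.
Count = 2^(n-1) = 2^37
= 137438953472

Number of subsets avoiding z = 137438953472


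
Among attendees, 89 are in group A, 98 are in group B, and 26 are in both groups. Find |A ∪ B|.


|A ∪ B| = |A| + |B| - |A ∩ B|
= 89 + 98 - 26
= 161

|A ∪ B| = 161


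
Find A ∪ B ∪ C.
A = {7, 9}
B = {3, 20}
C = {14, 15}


A ∪ B = {3, 7, 9, 20}
(A ∪ B) ∪ C = {3, 7, 9, 14, 15, 20}

A ∪ B ∪ C = {3, 7, 9, 14, 15, 20}


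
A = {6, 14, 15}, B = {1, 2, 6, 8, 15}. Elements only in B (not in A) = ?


A = {6, 14, 15}
B = {1, 2, 6, 8, 15}
Region: only in B (not in A)
Elements: {1, 2, 8}

Elements only in B (not in A): {1, 2, 8}


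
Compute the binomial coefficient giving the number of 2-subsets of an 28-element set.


C(n,k) = n! / (k!(n-k)!)
C(28,2) = 28! / (2!26!)
= 378

C(28,2) = 378


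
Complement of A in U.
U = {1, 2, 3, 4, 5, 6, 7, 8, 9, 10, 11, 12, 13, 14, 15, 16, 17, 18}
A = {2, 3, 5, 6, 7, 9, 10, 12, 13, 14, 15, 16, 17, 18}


Aᶜ = U \ A = elements in U but not in A
U = {1, 2, 3, 4, 5, 6, 7, 8, 9, 10, 11, 12, 13, 14, 15, 16, 17, 18}
A = {2, 3, 5, 6, 7, 9, 10, 12, 13, 14, 15, 16, 17, 18}
Aᶜ = {1, 4, 8, 11}

Aᶜ = {1, 4, 8, 11}


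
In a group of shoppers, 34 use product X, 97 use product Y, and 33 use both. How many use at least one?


|A ∪ B| = |A| + |B| - |A ∩ B|
= 34 + 97 - 33
= 98

|A ∪ B| = 98


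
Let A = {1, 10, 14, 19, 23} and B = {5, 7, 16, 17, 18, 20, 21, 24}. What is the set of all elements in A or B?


A ∪ B = all elements in A or B (or both)
A = {1, 10, 14, 19, 23}
B = {5, 7, 16, 17, 18, 20, 21, 24}
A ∪ B = {1, 5, 7, 10, 14, 16, 17, 18, 19, 20, 21, 23, 24}

A ∪ B = {1, 5, 7, 10, 14, 16, 17, 18, 19, 20, 21, 23, 24}


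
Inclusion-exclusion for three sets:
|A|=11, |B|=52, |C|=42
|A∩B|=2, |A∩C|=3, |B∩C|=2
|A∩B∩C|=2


|A∪B∪C| = |A|+|B|+|C| - |A∩B|-|A∩C|-|B∩C| + |A∩B∩C|
= 11+52+42 - 2-3-2 + 2
= 105 - 7 + 2
= 100

|A ∪ B ∪ C| = 100


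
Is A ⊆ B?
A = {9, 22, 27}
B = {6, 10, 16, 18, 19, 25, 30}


A ⊆ B means every element of A is in B.
Elements in A not in B: {9, 22, 27}
So A ⊄ B.

No, A ⊄ B


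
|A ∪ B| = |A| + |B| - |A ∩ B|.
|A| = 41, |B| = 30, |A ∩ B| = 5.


|A ∪ B| = |A| + |B| - |A ∩ B|
= 41 + 30 - 5
= 66

|A ∪ B| = 66


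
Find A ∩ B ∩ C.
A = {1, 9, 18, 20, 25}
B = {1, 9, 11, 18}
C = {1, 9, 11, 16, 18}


A ∩ B = {1, 9, 18}
(A ∩ B) ∩ C = {1, 9, 18}

A ∩ B ∩ C = {1, 9, 18}


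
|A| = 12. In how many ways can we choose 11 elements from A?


C(n,k) = n! / (k!(n-k)!)
C(12,11) = 12! / (11!1!)
= 12

C(12,11) = 12


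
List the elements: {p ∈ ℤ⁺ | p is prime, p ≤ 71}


Checking each candidate:
Condition: primes ≤ 71
Result = {2, 3, 5, 7, 11, 13, 17, 19, 23, 29, 31, 37, 41, 43, 47, 53, 59, 61, 67, 71}

{2, 3, 5, 7, 11, 13, 17, 19, 23, 29, 31, 37, 41, 43, 47, 53, 59, 61, 67, 71}


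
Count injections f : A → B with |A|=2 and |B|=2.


An injection sends each of |A| = 2 inputs to a distinct output in B.
# injections = |B|·(|B|-1)·…·(|B|-|A|+1) = 2! / (2 - 2)!
= 2 × 1
= 2

Number of injections = 2


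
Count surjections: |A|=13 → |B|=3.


n = |A| = 13, k = |B| = 3. Surjections via inclusion-exclusion:
S(n,k) = Σ(-1)^i × C(k,i) × (k-i)^n, i=0 to k
i=0: (-1)^0×C(3,0)×3^13 = 1594323
i=1: (-1)^1×C(3,1)×2^13 = -24576
i=2: (-1)^2×C(3,2)×1^13 = 3
i=3: (-1)^3×C(3,3)×0^13 = 0
Total = 1569750

Number of surjections = 1569750


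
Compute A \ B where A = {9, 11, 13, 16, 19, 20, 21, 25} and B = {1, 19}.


A \ B = elements in A but not in B
A = {9, 11, 13, 16, 19, 20, 21, 25}
B = {1, 19}
Remove from A any elements in B
A \ B = {9, 11, 13, 16, 20, 21, 25}

A \ B = {9, 11, 13, 16, 20, 21, 25}


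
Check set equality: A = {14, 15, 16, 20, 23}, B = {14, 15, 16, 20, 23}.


Two sets are equal iff they have exactly the same elements.
A = {14, 15, 16, 20, 23}
B = {14, 15, 16, 20, 23}
Same elements → A = B

Yes, A = B


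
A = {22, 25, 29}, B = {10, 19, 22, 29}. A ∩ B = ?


A ∩ B = elements in both A and B
A = {22, 25, 29}
B = {10, 19, 22, 29}
A ∩ B = {22, 29}

A ∩ B = {22, 29}


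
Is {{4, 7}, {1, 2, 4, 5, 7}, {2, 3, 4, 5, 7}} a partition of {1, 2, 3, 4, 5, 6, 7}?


A partition requires: (1) non-empty parts, (2) pairwise disjoint, (3) union = U
Parts: {4, 7}, {1, 2, 4, 5, 7}, {2, 3, 4, 5, 7}
Union of parts: {1, 2, 3, 4, 5, 7}
U = {1, 2, 3, 4, 5, 6, 7}
All non-empty? True
Pairwise disjoint? False
Covers U? False

No, not a valid partition


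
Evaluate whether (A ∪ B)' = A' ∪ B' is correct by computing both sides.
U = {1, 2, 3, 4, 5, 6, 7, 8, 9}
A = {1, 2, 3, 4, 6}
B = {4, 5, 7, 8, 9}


LHS: A ∪ B = {1, 2, 3, 4, 5, 6, 7, 8, 9}
(A ∪ B)' = U \ (A ∪ B) = ∅
A' = {5, 7, 8, 9}, B' = {1, 2, 3, 6}
Claimed RHS: A' ∪ B' = {1, 2, 3, 5, 6, 7, 8, 9}
Identity is INVALID: LHS = ∅ but the RHS claimed here equals {1, 2, 3, 5, 6, 7, 8, 9}. The correct form is (A ∪ B)' = A' ∩ B'.

Identity is invalid: (A ∪ B)' = ∅ but A' ∪ B' = {1, 2, 3, 5, 6, 7, 8, 9}. The correct De Morgan law is (A ∪ B)' = A' ∩ B'.


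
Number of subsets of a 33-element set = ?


Number of subsets = 2^n
= 2^33
= 8589934592

|P(A)| = 8589934592


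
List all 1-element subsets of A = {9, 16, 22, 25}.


|A| = 4, so A has C(4,1) = 4 subsets of size 1.
Enumerate by choosing 1 elements from A at a time:
{9}, {16}, {22}, {25}

1-element subsets (4 total): {9}, {16}, {22}, {25}


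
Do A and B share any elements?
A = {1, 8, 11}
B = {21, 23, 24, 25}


Disjoint means A ∩ B = ∅.
A ∩ B = ∅
A ∩ B = ∅, so A and B are disjoint.

No — A and B share no elements (A ∩ B = ∅), so they are disjoint


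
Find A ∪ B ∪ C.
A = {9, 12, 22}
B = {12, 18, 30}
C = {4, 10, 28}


A ∪ B = {9, 12, 18, 22, 30}
(A ∪ B) ∪ C = {4, 9, 10, 12, 18, 22, 28, 30}

A ∪ B ∪ C = {4, 9, 10, 12, 18, 22, 28, 30}


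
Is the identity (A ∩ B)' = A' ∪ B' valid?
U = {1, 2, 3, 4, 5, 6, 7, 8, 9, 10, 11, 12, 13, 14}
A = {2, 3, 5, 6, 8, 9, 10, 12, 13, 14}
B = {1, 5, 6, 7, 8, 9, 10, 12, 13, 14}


LHS: A ∩ B = {5, 6, 8, 9, 10, 12, 13, 14}
(A ∩ B)' = U \ (A ∩ B) = {1, 2, 3, 4, 7, 11}
A' = {1, 4, 7, 11}, B' = {2, 3, 4, 11}
Claimed RHS: A' ∪ B' = {1, 2, 3, 4, 7, 11}
Identity is VALID: LHS = RHS = {1, 2, 3, 4, 7, 11} ✓

Identity is valid. (A ∩ B)' = A' ∪ B' = {1, 2, 3, 4, 7, 11}


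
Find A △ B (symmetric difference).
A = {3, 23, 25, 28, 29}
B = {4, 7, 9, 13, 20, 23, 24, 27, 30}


A △ B = (A \ B) ∪ (B \ A) = elements in exactly one of A or B
A \ B = {3, 25, 28, 29}
B \ A = {4, 7, 9, 13, 20, 24, 27, 30}
A △ B = {3, 4, 7, 9, 13, 20, 24, 25, 27, 28, 29, 30}

A △ B = {3, 4, 7, 9, 13, 20, 24, 25, 27, 28, 29, 30}


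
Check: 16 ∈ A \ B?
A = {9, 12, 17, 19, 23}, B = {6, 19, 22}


A = {9, 12, 17, 19, 23}, B = {6, 19, 22}
A \ B = elements in A but not in B
A \ B = {9, 12, 17, 23}
Checking if 16 ∈ A \ B
16 is not in A \ B → False

16 ∉ A \ B


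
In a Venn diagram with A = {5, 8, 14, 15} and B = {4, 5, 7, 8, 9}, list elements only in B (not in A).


A = {5, 8, 14, 15}
B = {4, 5, 7, 8, 9}
Region: only in B (not in A)
Elements: {4, 7, 9}

Elements only in B (not in A): {4, 7, 9}


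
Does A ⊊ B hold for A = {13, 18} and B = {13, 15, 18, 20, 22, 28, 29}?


A ⊂ B requires: A ⊆ B AND A ≠ B.
A ⊆ B? Yes
A = B? No
A ⊂ B: Yes (A is a proper subset of B)

Yes, A ⊂ B


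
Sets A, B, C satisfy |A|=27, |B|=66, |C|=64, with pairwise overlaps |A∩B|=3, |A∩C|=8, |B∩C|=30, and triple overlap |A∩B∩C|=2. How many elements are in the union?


|A∪B∪C| = |A|+|B|+|C| - |A∩B|-|A∩C|-|B∩C| + |A∩B∩C|
= 27+66+64 - 3-8-30 + 2
= 157 - 41 + 2
= 118

|A ∪ B ∪ C| = 118


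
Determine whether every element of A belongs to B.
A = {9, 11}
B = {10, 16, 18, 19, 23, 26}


A ⊆ B means every element of A is in B.
Elements in A not in B: {9, 11}
So A ⊄ B.

No, A ⊄ B


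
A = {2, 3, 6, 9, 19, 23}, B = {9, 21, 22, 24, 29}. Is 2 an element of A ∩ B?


A = {2, 3, 6, 9, 19, 23}, B = {9, 21, 22, 24, 29}
A ∩ B = elements in both A and B
A ∩ B = {9}
Checking if 2 ∈ A ∩ B
2 is not in A ∩ B → False

2 ∉ A ∩ B


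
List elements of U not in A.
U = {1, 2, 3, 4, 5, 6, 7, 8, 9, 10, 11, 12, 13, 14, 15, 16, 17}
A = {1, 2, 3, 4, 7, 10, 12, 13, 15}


Aᶜ = U \ A = elements in U but not in A
U = {1, 2, 3, 4, 5, 6, 7, 8, 9, 10, 11, 12, 13, 14, 15, 16, 17}
A = {1, 2, 3, 4, 7, 10, 12, 13, 15}
Aᶜ = {5, 6, 8, 9, 11, 14, 16, 17}

Aᶜ = {5, 6, 8, 9, 11, 14, 16, 17}


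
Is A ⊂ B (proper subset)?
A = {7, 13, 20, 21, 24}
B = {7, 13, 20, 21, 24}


A ⊂ B requires: A ⊆ B AND A ≠ B.
A ⊆ B? Yes
A = B? Yes
A = B, so A is not a PROPER subset.

No, A is not a proper subset of B


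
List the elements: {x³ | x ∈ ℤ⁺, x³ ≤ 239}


Checking each candidate:
Condition: positive perfect cubes ≤ 239
Result = {1, 8, 27, 64, 125, 216}

{1, 8, 27, 64, 125, 216}


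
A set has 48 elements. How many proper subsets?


Total subsets = 2^n = 2^48 = 281474976710656
Proper subsets exclude the set itself: 2^n - 1
= 281474976710656 - 1
= 281474976710655

Number of proper subsets = 281474976710655


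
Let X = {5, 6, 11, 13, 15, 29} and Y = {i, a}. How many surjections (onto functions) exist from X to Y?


n = |X| = 6, k = |Y| = 2. Surjections via inclusion-exclusion:
S(n,k) = Σ(-1)^i × C(k,i) × (k-i)^n, i=0 to k
i=0: (-1)^0×C(2,0)×2^6 = 64
i=1: (-1)^1×C(2,1)×1^6 = -2
i=2: (-1)^2×C(2,2)×0^6 = 0
Total = 62

Number of surjections = 62


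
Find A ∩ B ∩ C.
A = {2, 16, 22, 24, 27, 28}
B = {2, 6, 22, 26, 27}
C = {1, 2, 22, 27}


A ∩ B = {2, 22, 27}
(A ∩ B) ∩ C = {2, 22, 27}

A ∩ B ∩ C = {2, 22, 27}


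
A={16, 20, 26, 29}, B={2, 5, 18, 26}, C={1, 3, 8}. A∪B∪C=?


A ∪ B = {2, 5, 16, 18, 20, 26, 29}
(A ∪ B) ∪ C = {1, 2, 3, 5, 8, 16, 18, 20, 26, 29}

A ∪ B ∪ C = {1, 2, 3, 5, 8, 16, 18, 20, 26, 29}


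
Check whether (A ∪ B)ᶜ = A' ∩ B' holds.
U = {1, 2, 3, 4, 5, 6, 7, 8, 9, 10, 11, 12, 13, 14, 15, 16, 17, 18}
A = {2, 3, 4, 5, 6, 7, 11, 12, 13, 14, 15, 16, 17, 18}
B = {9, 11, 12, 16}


LHS: A ∪ B = {2, 3, 4, 5, 6, 7, 9, 11, 12, 13, 14, 15, 16, 17, 18}
(A ∪ B)' = U \ (A ∪ B) = {1, 8, 10}
A' = {1, 8, 9, 10}, B' = {1, 2, 3, 4, 5, 6, 7, 8, 10, 13, 14, 15, 17, 18}
Claimed RHS: A' ∩ B' = {1, 8, 10}
Identity is VALID: LHS = RHS = {1, 8, 10} ✓

Identity is valid. (A ∪ B)' = A' ∩ B' = {1, 8, 10}


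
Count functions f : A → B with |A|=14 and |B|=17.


Each of |A| = 14 inputs maps to any of |B| = 17 outputs.
# functions = |B|^|A| = 17^14
= 168377826559400929

Number of functions = 168377826559400929


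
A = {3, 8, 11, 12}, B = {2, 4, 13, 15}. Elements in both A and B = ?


A = {3, 8, 11, 12}
B = {2, 4, 13, 15}
Region: in both A and B
Elements: ∅

Elements in both A and B: ∅


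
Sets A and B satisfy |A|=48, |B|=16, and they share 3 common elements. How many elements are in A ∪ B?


|A ∪ B| = |A| + |B| - |A ∩ B|
= 48 + 16 - 3
= 61

|A ∪ B| = 61


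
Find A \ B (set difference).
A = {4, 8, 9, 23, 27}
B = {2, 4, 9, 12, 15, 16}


A \ B = elements in A but not in B
A = {4, 8, 9, 23, 27}
B = {2, 4, 9, 12, 15, 16}
Remove from A any elements in B
A \ B = {8, 23, 27}

A \ B = {8, 23, 27}


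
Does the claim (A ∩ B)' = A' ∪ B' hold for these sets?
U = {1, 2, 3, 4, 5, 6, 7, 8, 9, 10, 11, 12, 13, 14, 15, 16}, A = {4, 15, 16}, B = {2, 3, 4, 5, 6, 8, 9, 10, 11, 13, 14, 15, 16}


LHS: A ∩ B = {4, 15, 16}
(A ∩ B)' = U \ (A ∩ B) = {1, 2, 3, 5, 6, 7, 8, 9, 10, 11, 12, 13, 14}
A' = {1, 2, 3, 5, 6, 7, 8, 9, 10, 11, 12, 13, 14}, B' = {1, 7, 12}
Claimed RHS: A' ∪ B' = {1, 2, 3, 5, 6, 7, 8, 9, 10, 11, 12, 13, 14}
Identity is VALID: LHS = RHS = {1, 2, 3, 5, 6, 7, 8, 9, 10, 11, 12, 13, 14} ✓

Identity is valid. (A ∩ B)' = A' ∪ B' = {1, 2, 3, 5, 6, 7, 8, 9, 10, 11, 12, 13, 14}


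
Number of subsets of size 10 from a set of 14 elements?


C(n,k) = n! / (k!(n-k)!)
C(14,10) = 14! / (10!4!)
= 1001

C(14,10) = 1001


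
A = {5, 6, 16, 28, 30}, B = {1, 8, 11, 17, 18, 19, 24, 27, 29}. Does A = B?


Two sets are equal iff they have exactly the same elements.
A = {5, 6, 16, 28, 30}
B = {1, 8, 11, 17, 18, 19, 24, 27, 29}
Differences: {1, 5, 6, 8, 11, 16, 17, 18, 19, 24, 27, 28, 29, 30}
A ≠ B

No, A ≠ B


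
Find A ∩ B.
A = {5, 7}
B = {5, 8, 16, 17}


A ∩ B = elements in both A and B
A = {5, 7}
B = {5, 8, 16, 17}
A ∩ B = {5}

A ∩ B = {5}


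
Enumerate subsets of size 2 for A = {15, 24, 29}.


|A| = 3, so A has C(3,2) = 3 subsets of size 2.
Enumerate by choosing 2 elements from A at a time:
{15, 24}, {15, 29}, {24, 29}

2-element subsets (3 total): {15, 24}, {15, 29}, {24, 29}


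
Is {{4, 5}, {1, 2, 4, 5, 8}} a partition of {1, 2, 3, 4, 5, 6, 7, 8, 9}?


A partition requires: (1) non-empty parts, (2) pairwise disjoint, (3) union = U
Parts: {4, 5}, {1, 2, 4, 5, 8}
Union of parts: {1, 2, 4, 5, 8}
U = {1, 2, 3, 4, 5, 6, 7, 8, 9}
All non-empty? True
Pairwise disjoint? False
Covers U? False

No, not a valid partition


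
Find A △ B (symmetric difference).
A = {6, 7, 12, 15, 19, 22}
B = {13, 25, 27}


A △ B = (A \ B) ∪ (B \ A) = elements in exactly one of A or B
A \ B = {6, 7, 12, 15, 19, 22}
B \ A = {13, 25, 27}
A △ B = {6, 7, 12, 13, 15, 19, 22, 25, 27}

A △ B = {6, 7, 12, 13, 15, 19, 22, 25, 27}


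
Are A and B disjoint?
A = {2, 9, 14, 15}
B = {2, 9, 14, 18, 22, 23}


Disjoint means A ∩ B = ∅.
A ∩ B = {2, 9, 14}
A ∩ B ≠ ∅, so A and B are NOT disjoint.

No, A and B are not disjoint (A ∩ B = {2, 9, 14})


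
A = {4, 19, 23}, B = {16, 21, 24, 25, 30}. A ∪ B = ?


A ∪ B = all elements in A or B (or both)
A = {4, 19, 23}
B = {16, 21, 24, 25, 30}
A ∪ B = {4, 16, 19, 21, 23, 24, 25, 30}

A ∪ B = {4, 16, 19, 21, 23, 24, 25, 30}


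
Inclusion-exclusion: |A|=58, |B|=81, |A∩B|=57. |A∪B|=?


|A ∪ B| = |A| + |B| - |A ∩ B|
= 58 + 81 - 57
= 82

|A ∪ B| = 82


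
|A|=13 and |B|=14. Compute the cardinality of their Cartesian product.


|A × B| = |A| × |B|
= 13 × 14
= 182

|A × B| = 182


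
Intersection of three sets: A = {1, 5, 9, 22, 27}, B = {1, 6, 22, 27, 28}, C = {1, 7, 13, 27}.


A ∩ B = {1, 22, 27}
(A ∩ B) ∩ C = {1, 27}

A ∩ B ∩ C = {1, 27}


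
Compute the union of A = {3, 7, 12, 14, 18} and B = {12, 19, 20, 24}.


A ∪ B = all elements in A or B (or both)
A = {3, 7, 12, 14, 18}
B = {12, 19, 20, 24}
A ∪ B = {3, 7, 12, 14, 18, 19, 20, 24}

A ∪ B = {3, 7, 12, 14, 18, 19, 20, 24}


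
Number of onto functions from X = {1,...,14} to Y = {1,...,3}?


n = |X| = 14, k = |Y| = 3. Surjections via inclusion-exclusion:
S(n,k) = Σ(-1)^i × C(k,i) × (k-i)^n, i=0 to k
i=0: (-1)^0×C(3,0)×3^14 = 4782969
i=1: (-1)^1×C(3,1)×2^14 = -49152
i=2: (-1)^2×C(3,2)×1^14 = 3
i=3: (-1)^3×C(3,3)×0^14 = 0
Total = 4733820

Number of surjections = 4733820


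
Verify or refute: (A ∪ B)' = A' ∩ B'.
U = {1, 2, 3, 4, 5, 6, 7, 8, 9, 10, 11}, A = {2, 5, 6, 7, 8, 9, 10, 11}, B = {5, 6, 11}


LHS: A ∪ B = {2, 5, 6, 7, 8, 9, 10, 11}
(A ∪ B)' = U \ (A ∪ B) = {1, 3, 4}
A' = {1, 3, 4}, B' = {1, 2, 3, 4, 7, 8, 9, 10}
Claimed RHS: A' ∩ B' = {1, 3, 4}
Identity is VALID: LHS = RHS = {1, 3, 4} ✓

Identity is valid. (A ∪ B)' = A' ∩ B' = {1, 3, 4}


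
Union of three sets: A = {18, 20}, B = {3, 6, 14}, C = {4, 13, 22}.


A ∪ B = {3, 6, 14, 18, 20}
(A ∪ B) ∪ C = {3, 4, 6, 13, 14, 18, 20, 22}

A ∪ B ∪ C = {3, 4, 6, 13, 14, 18, 20, 22}


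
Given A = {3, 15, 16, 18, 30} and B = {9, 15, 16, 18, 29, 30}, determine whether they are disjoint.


Disjoint means A ∩ B = ∅.
A ∩ B = {15, 16, 18, 30}
A ∩ B ≠ ∅, so A and B are NOT disjoint.

No, A and B are not disjoint (A ∩ B = {15, 16, 18, 30})


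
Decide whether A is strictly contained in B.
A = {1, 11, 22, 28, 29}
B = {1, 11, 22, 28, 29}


A ⊂ B requires: A ⊆ B AND A ≠ B.
A ⊆ B? Yes
A = B? Yes
A = B, so A is not a PROPER subset.

No, A is not a proper subset of B


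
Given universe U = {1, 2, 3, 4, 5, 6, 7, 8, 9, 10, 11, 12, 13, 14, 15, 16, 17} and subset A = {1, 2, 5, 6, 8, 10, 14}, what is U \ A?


Aᶜ = U \ A = elements in U but not in A
U = {1, 2, 3, 4, 5, 6, 7, 8, 9, 10, 11, 12, 13, 14, 15, 16, 17}
A = {1, 2, 5, 6, 8, 10, 14}
Aᶜ = {3, 4, 7, 9, 11, 12, 13, 15, 16, 17}

Aᶜ = {3, 4, 7, 9, 11, 12, 13, 15, 16, 17}


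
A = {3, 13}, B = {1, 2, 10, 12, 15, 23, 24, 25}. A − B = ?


A \ B = elements in A but not in B
A = {3, 13}
B = {1, 2, 10, 12, 15, 23, 24, 25}
Remove from A any elements in B
A \ B = {3, 13}

A \ B = {3, 13}


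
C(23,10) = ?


C(n,k) = n! / (k!(n-k)!)
C(23,10) = 23! / (10!13!)
= 1144066

C(23,10) = 1144066


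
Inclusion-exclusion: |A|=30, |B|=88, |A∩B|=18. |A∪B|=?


|A ∪ B| = |A| + |B| - |A ∩ B|
= 30 + 88 - 18
= 100

|A ∪ B| = 100


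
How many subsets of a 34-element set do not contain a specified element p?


Subsets of A avoiding p are subsets of A \ {p}, which has 33 elements.
Count = 2^(n-1) = 2^33
= 8589934592

Number of subsets avoiding p = 8589934592


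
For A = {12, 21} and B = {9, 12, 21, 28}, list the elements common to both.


A ∩ B = elements in both A and B
A = {12, 21}
B = {9, 12, 21, 28}
A ∩ B = {12, 21}

A ∩ B = {12, 21}


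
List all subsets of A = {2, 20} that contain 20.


A subset of A contains 20 iff the remaining 1 elements form any subset of A \ {20}.
Count: 2^(n-1) = 2^1 = 2
Subsets containing 20: {20}, {2, 20}

Subsets containing 20 (2 total): {20}, {2, 20}


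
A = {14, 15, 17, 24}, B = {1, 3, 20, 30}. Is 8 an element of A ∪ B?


A = {14, 15, 17, 24}, B = {1, 3, 20, 30}
A ∪ B = all elements in A or B
A ∪ B = {1, 3, 14, 15, 17, 20, 24, 30}
Checking if 8 ∈ A ∪ B
8 is not in A ∪ B → False

8 ∉ A ∪ B


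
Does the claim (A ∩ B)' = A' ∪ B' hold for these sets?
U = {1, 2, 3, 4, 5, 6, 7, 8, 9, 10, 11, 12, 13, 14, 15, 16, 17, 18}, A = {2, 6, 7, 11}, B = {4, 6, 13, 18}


LHS: A ∩ B = {6}
(A ∩ B)' = U \ (A ∩ B) = {1, 2, 3, 4, 5, 7, 8, 9, 10, 11, 12, 13, 14, 15, 16, 17, 18}
A' = {1, 3, 4, 5, 8, 9, 10, 12, 13, 14, 15, 16, 17, 18}, B' = {1, 2, 3, 5, 7, 8, 9, 10, 11, 12, 14, 15, 16, 17}
Claimed RHS: A' ∪ B' = {1, 2, 3, 4, 5, 7, 8, 9, 10, 11, 12, 13, 14, 15, 16, 17, 18}
Identity is VALID: LHS = RHS = {1, 2, 3, 4, 5, 7, 8, 9, 10, 11, 12, 13, 14, 15, 16, 17, 18} ✓

Identity is valid. (A ∩ B)' = A' ∪ B' = {1, 2, 3, 4, 5, 7, 8, 9, 10, 11, 12, 13, 14, 15, 16, 17, 18}


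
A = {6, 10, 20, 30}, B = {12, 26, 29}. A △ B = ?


A △ B = (A \ B) ∪ (B \ A) = elements in exactly one of A or B
A \ B = {6, 10, 20, 30}
B \ A = {12, 26, 29}
A △ B = {6, 10, 12, 20, 26, 29, 30}

A △ B = {6, 10, 12, 20, 26, 29, 30}


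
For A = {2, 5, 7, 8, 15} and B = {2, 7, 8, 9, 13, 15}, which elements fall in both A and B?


A = {2, 5, 7, 8, 15}
B = {2, 7, 8, 9, 13, 15}
Region: in both A and B
Elements: {2, 7, 8, 15}

Elements in both A and B: {2, 7, 8, 15}


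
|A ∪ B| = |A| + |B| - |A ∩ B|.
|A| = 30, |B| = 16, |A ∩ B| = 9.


|A ∪ B| = |A| + |B| - |A ∩ B|
= 30 + 16 - 9
= 37

|A ∪ B| = 37


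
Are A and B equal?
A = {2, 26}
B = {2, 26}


Two sets are equal iff they have exactly the same elements.
A = {2, 26}
B = {2, 26}
Same elements → A = B

Yes, A = B


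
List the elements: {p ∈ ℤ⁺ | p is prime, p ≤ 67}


Checking each candidate:
Condition: primes ≤ 67
Result = {2, 3, 5, 7, 11, 13, 17, 19, 23, 29, 31, 37, 41, 43, 47, 53, 59, 61, 67}

{2, 3, 5, 7, 11, 13, 17, 19, 23, 29, 31, 37, 41, 43, 47, 53, 59, 61, 67}


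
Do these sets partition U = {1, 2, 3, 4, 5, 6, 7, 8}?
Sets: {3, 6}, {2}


A partition requires: (1) non-empty parts, (2) pairwise disjoint, (3) union = U
Parts: {3, 6}, {2}
Union of parts: {2, 3, 6}
U = {1, 2, 3, 4, 5, 6, 7, 8}
All non-empty? True
Pairwise disjoint? True
Covers U? False

No, not a valid partition


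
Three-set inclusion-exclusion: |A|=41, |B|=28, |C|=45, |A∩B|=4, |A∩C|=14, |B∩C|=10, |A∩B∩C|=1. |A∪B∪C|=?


|A∪B∪C| = |A|+|B|+|C| - |A∩B|-|A∩C|-|B∩C| + |A∩B∩C|
= 41+28+45 - 4-14-10 + 1
= 114 - 28 + 1
= 87

|A ∪ B ∪ C| = 87


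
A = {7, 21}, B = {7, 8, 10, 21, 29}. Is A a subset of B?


A ⊆ B means every element of A is in B.
All elements of A are in B.
So A ⊆ B.

Yes, A ⊆ B


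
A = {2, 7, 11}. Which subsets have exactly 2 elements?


|A| = 3, so A has C(3,2) = 3 subsets of size 2.
Enumerate by choosing 2 elements from A at a time:
{2, 7}, {2, 11}, {7, 11}

2-element subsets (3 total): {2, 7}, {2, 11}, {7, 11}


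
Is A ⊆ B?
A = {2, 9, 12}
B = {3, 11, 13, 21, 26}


A ⊆ B means every element of A is in B.
Elements in A not in B: {2, 9, 12}
So A ⊄ B.

No, A ⊄ B


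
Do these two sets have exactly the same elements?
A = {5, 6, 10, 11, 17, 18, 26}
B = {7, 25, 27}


Two sets are equal iff they have exactly the same elements.
A = {5, 6, 10, 11, 17, 18, 26}
B = {7, 25, 27}
Differences: {5, 6, 7, 10, 11, 17, 18, 25, 26, 27}
A ≠ B

No, A ≠ B


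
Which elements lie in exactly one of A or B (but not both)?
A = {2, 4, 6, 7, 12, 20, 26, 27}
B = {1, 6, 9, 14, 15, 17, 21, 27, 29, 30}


A △ B = (A \ B) ∪ (B \ A) = elements in exactly one of A or B
A \ B = {2, 4, 7, 12, 20, 26}
B \ A = {1, 9, 14, 15, 17, 21, 29, 30}
A △ B = {1, 2, 4, 7, 9, 12, 14, 15, 17, 20, 21, 26, 29, 30}

A △ B = {1, 2, 4, 7, 9, 12, 14, 15, 17, 20, 21, 26, 29, 30}


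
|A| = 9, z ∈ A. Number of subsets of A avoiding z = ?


Subsets of A avoiding z are subsets of A \ {z}, which has 8 elements.
Count = 2^(n-1) = 2^8
= 256

Number of subsets avoiding z = 256


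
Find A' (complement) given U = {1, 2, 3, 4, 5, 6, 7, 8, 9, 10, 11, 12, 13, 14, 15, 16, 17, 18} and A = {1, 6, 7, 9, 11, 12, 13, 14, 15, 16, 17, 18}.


Aᶜ = U \ A = elements in U but not in A
U = {1, 2, 3, 4, 5, 6, 7, 8, 9, 10, 11, 12, 13, 14, 15, 16, 17, 18}
A = {1, 6, 7, 9, 11, 12, 13, 14, 15, 16, 17, 18}
Aᶜ = {2, 3, 4, 5, 8, 10}

Aᶜ = {2, 3, 4, 5, 8, 10}


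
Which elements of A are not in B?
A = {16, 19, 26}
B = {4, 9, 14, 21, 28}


A \ B = elements in A but not in B
A = {16, 19, 26}
B = {4, 9, 14, 21, 28}
Remove from A any elements in B
A \ B = {16, 19, 26}

A \ B = {16, 19, 26}


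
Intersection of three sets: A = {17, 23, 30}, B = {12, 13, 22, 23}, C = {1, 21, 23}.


A ∩ B = {23}
(A ∩ B) ∩ C = {23}

A ∩ B ∩ C = {23}


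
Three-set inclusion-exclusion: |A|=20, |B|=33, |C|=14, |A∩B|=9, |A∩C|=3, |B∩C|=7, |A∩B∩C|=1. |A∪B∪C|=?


|A∪B∪C| = |A|+|B|+|C| - |A∩B|-|A∩C|-|B∩C| + |A∩B∩C|
= 20+33+14 - 9-3-7 + 1
= 67 - 19 + 1
= 49

|A ∪ B ∪ C| = 49
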